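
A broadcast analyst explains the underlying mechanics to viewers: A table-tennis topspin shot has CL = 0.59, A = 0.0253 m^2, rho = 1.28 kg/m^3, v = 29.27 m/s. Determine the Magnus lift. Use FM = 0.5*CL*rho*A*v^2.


FM = 0.5 * CL * rho * A * v^2
FM = 0.5 * 0.59 * 1.28 * 0.0253 * 29.27^2
v^2 = 856.7329
FM = 0.5 * 0.59 * 1.28 * 0.0253 * 856.7329 = 8.1846 N

8.1846 N


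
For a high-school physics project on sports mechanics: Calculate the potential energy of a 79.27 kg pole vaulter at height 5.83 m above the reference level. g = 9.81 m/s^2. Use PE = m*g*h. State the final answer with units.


PE = m * g * h
PE = 79.27 * 9.81 * 5.83
PE = 777.6387 * 5.83 = 4533.6336 J

4533.6336 J


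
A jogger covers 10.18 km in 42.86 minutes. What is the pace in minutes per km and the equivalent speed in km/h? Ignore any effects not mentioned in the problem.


Pace = time / distance = 42.86 min / 10.18 km = 4.2102 min/km
Speed = distance / time_in_hours = 10.18 / 0.7143 hr
Speed = 14.251 km/h

4.2102 min/km, 14.251 km/h


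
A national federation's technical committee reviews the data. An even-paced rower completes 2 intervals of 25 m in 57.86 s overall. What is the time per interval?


Split time = total_time / n_laps = 57.86 / 2
Split time = 28.93 s per lap

28.93 s


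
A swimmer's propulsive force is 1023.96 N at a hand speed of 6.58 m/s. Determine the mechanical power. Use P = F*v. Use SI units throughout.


P = F * v
P = 1023.96 * 6.58
P = 6737.6568 W

6737.6568 W


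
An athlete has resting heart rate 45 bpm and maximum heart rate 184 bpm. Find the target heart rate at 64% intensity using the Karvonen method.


Target = HRrest + pct*(HRmax - HRrest)
Heart rate reserve = HRmax - HRrest = 184 - 45 = 139 bpm
Fraction = 64% = 0.64
Target = 45 + 0.64 * 139
Target = 45 + 88.96 = 133.96 bpm

133.96 bpm


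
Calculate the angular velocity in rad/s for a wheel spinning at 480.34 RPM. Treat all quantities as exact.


omega = RPM * 2 * pi / 60
omega = 480.34 * 2 * 3.14159 / 60
omega = 3018.0652 / 60 = 50.3011 rad/s

50.3011 rad/s


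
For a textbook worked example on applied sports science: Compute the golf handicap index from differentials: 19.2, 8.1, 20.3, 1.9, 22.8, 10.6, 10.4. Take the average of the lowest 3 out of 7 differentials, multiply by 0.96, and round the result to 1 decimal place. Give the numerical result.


All differentials: 19.2, 8.1, 20.3, 1.9, 22.8, 10.6, 10.4
Sorted: 1.9, 8.1, 10.4, 10.6, 19.2, 20.3, 22.8
Best 3: 1.9, 8.1, 10.4
Average of best = 20.4 / 3 = 6.8
Raw index = 6.8 * 0.96 = 6.528
Handicap index = round(6.528, 1) = 6.5

6.5


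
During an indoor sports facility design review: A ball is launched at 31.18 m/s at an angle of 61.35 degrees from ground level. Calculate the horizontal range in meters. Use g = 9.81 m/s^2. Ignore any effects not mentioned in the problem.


R = v^2 * sin(2*theta) / g
Convert angle to radians: theta = 61.35 deg = 1.0708 rad
sin(2*theta) = sin(2.1415) = 0.8415
R = 31.18^2 * 0.8415 / 9.81
R = 972.1924 * 0.8415 / 9.81 = 83.3956 m

83.3956 m


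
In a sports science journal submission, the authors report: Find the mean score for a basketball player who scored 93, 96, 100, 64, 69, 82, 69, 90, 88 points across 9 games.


Average = sum / n
Sum = 751
Average = 751 / 9 = 83.4444

83.4444


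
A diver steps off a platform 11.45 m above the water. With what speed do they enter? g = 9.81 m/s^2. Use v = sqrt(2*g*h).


v = sqrt(2 * g * h)
v = sqrt(2 * 9.81 * 11.45)
v = sqrt(224.649) = 14.9883 m/s

14.9883 m/s


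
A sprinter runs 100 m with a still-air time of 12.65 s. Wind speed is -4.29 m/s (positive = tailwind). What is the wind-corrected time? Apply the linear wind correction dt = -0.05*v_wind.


dt = -0.05 * v_wind = -0.05 * -4.29 = 0.2145 s
t_corrected = t_still + dt = 12.65 + (0.2145)
t_corrected = 12.8645 s

12.8645 s


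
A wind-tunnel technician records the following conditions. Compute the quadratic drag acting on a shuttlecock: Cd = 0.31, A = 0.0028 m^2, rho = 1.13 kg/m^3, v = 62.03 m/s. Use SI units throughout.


Fd = 0.5 * Cd * rho * A * v^2
Fd = 0.5 * 0.31 * 1.13 * 0.0028 * 62.03^2
v^2 = 3847.7209
Fd = 0.5 * 0.31 * 1.13 * 0.0028 * 3847.7209 = 1.887 N

1.887 N


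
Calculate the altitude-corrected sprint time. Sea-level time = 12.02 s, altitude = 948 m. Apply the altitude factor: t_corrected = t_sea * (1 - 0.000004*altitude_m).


Correction factor = 1 - 0.000004 * 948 = 0.996208
t_corrected = t_sea * factor = 12.02 * 0.996208
t_corrected = 11.9744 s

11.9744 s


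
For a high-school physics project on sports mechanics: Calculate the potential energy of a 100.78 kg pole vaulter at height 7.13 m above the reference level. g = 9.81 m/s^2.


PE = m * g * h
PE = 100.78 * 9.81 * 7.13
PE = 988.6518 * 7.13 = 7049.0873 J

7049.0873 J


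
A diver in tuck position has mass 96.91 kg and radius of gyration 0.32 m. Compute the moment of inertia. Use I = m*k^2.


I = m * k^2
I = 96.91 * 0.32^2
I = 96.91 * 0.1024 = 9.9236 kg*m^2

9.9236 kg*m^2


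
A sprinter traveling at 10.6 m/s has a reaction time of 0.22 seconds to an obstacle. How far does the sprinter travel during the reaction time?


d = v * t
d = 10.6 * 0.22
d = 2.332 m

2.332 m


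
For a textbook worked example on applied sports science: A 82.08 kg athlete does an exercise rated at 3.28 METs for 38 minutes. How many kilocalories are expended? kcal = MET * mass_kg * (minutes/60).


kcal = MET * mass * time_hr
Convert time: 38 min = 0.6333 hr
kcal = 3.28 * 82.08 * 0.6333
kcal = 170.5075 kcal

170.5075 kcal


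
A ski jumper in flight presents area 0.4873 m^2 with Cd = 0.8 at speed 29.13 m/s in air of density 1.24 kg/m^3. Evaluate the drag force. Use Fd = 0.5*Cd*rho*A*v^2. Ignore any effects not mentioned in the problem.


Fd = 0.5 * Cd * rho * A * v^2
Fd = 0.5 * 0.8 * 1.24 * 0.4873 * 29.13^2
v^2 = 848.5569
Fd = 0.5 * 0.8 * 1.24 * 0.4873 * 848.5569 = 205.0969 N

205.0969 N


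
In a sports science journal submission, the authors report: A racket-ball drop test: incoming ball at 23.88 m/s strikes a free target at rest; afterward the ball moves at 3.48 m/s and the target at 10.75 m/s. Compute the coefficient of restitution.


e = (v2_after - v1_after) / (v1_before - v2_before)
Numerator = 10.75 - 3.48 = 7.27
Denominator = 23.88 - 0 = 23.88
e = 7.27 / 23.88 = 0.3044

0.3044


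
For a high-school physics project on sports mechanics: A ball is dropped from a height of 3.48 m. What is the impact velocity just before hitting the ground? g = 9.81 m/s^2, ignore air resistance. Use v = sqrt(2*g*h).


v = sqrt(2 * g * h)
v = sqrt(2 * 9.81 * 3.48)
v = sqrt(68.2776) = 8.263 m/s

8.263 m/s


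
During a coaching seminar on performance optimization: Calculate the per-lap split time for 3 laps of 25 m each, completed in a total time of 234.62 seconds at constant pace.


Split time = total_time / n_laps = 234.62 / 3
Split time = 78.2067 s per lap

78.2067 s


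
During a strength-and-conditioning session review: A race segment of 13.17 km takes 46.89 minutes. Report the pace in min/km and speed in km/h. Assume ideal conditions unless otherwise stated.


Pace = time / distance = 46.89 min / 13.17 km = 3.5604 min/km
Speed = distance / time_in_hours = 13.17 / 0.7815 hr
Speed = 16.8522 km/h

3.5604 min/km, 16.8522 km/h


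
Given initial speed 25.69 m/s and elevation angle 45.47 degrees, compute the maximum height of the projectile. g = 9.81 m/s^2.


H = (v*sin(theta))^2 / (2*g)
vy = v*sin(theta) = 25.69 * sin(45.47 deg) = 18.314 m/s
H = vy^2 / (2*g) = 335.4016 / (2*9.81)
H = 335.4016 / 19.62 = 17.0949 m

17.0949 m


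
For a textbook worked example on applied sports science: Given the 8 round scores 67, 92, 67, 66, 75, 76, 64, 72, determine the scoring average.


Average = sum / n
Sum = 579
Average = 579 / 8 = 72.375

72.375


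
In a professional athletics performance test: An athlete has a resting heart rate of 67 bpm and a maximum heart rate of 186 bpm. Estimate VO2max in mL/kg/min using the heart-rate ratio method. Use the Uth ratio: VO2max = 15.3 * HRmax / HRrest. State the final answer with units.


VO2max = 15.3 * HRmax / HRrest
VO2max = 15.3 * 186 / 67
VO2max = 2845.8 / 67 = 42.4746 mL/kg/min

42.4746 mL/kg/min


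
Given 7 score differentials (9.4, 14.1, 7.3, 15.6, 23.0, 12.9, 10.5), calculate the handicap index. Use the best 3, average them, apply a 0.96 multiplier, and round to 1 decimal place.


All differentials: 9.4, 14.1, 7.3, 15.6, 23.0, 12.9, 10.5
Sorted: 7.3, 9.4, 10.5, 12.9, 14.1, 15.6, 23.0
Best 3: 7.3, 9.4, 10.5
Average of best = 27.2 / 3 = 9.0667
Raw index = 9.0667 * 0.96 = 8.704
Handicap index = round(8.704, 1) = 8.7

8.7


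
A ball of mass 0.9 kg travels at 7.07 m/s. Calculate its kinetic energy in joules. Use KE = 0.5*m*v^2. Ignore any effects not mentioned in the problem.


KE = 0.5 * m * v^2
KE = 0.5 * 0.9 * 7.07^2
KE = 0.5 * 0.9 * 49.9849 = 22.4932 J

22.4932 J


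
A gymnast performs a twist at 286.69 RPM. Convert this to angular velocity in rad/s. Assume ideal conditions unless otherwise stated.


omega = RPM * 2 * pi / 60
omega = 286.69 * 2 * 3.14159 / 60
omega = 1801.3264 / 60 = 30.0221 rad/s

30.0221 rad/s


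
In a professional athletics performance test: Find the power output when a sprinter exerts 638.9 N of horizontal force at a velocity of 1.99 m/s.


P = F * v
P = 638.9 * 1.99
P = 1271.411 W

1271.411 W


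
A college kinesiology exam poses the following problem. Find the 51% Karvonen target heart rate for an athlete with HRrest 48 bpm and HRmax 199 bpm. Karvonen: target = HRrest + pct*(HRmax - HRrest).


Target = HRrest + pct*(HRmax - HRrest)
Heart rate reserve = HRmax - HRrest = 199 - 48 = 151 bpm
Fraction = 51% = 0.51
Target = 48 + 0.51 * 151
Target = 48 + 77.01 = 125.01 bpm

125.01 bpm


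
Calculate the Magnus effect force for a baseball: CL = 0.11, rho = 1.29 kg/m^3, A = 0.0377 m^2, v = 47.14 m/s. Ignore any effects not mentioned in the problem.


FM = 0.5 * CL * rho * A * v^2
FM = 0.5 * 0.11 * 1.29 * 0.0377 * 47.14^2
v^2 = 2222.1796
FM = 0.5 * 0.11 * 1.29 * 0.0377 * 2222.1796 = 5.9439 N

5.9439 N


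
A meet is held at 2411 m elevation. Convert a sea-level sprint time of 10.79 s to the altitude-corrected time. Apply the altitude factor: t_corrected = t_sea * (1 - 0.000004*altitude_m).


Correction factor = 1 - 0.000004 * 2411 = 0.990356
t_corrected = t_sea * factor = 10.79 * 0.990356
t_corrected = 10.6859 s

10.6859 s


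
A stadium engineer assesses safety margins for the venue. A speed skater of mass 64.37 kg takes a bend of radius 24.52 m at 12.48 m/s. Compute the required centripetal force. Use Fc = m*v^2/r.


Fc = m * v^2 / r
v^2 = 12.48^2 = 155.7504
Fc = 64.37 * 155.7504 / 24.52
Fc = 10025.6532 / 24.52 = 408.8766 N

408.8766 N


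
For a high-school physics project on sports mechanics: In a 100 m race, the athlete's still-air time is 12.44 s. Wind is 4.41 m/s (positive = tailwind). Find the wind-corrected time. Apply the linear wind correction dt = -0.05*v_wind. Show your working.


dt = -0.05 * v_wind = -0.05 * 4.41 = -0.2205 s
t_corrected = t_still + dt = 12.44 + (-0.2205)
t_corrected = 12.2195 s

12.2195 s


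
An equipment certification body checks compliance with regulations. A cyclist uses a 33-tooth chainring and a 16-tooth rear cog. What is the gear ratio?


GR = front_teeth / rear_teeth
GR = 33 / 16
GR = 2.0625

2.0625


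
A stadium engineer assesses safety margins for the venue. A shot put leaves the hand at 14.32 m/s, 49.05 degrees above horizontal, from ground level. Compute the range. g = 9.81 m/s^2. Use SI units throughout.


R = v^2 * sin(2*theta) / g
Convert angle to radians: theta = 49.05 deg = 0.8561 rad
sin(2*theta) = sin(1.7122) = 0.99
R = 14.32^2 * 0.99 / 9.81
R = 205.0624 * 0.99 / 9.81 = 20.6949 m

20.6949 m


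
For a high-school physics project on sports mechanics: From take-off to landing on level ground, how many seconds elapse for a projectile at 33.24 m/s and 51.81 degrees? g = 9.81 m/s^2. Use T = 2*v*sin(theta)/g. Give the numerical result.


T = 2*v*sin(theta)/g
sin(theta) = sin(51.81 deg) = 0.786
T = 2*33.24*0.786 / 9.81
T = 52.2509 / 9.81 = 5.3263 s

5.3263 s


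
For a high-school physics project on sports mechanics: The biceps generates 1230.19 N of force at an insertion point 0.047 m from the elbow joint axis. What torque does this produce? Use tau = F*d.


tau = F * d
tau = 1230.19 * 0.047
tau = 57.8189 N*m

57.8189 N*m


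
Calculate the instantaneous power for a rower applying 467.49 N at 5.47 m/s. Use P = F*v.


P = F * v
P = 467.49 * 5.47
P = 2557.1703 W

2557.1703 W


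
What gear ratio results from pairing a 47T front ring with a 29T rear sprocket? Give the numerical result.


GR = front_teeth / rear_teeth
GR = 47 / 29
GR = 1.6207

1.6207


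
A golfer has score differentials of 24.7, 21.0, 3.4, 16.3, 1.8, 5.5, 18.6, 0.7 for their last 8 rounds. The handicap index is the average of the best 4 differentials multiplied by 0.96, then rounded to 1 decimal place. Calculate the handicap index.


All differentials: 24.7, 21.0, 3.4, 16.3, 1.8, 5.5, 18.6, 0.7
Sorted: 0.7, 1.8, 3.4, 5.5, 16.3, 18.6, 21.0, 24.7
Best 4: 0.7, 1.8, 3.4, 5.5
Average of best = 11.4 / 4 = 2.85
Raw index = 2.85 * 0.96 = 2.736
Handicap index = round(2.736, 1) = 2.7

2.7


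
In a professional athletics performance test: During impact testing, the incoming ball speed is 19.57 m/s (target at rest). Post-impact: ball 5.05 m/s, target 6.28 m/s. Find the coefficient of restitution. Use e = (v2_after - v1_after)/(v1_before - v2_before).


e = (v2_after - v1_after) / (v1_before - v2_before)
Numerator = 6.28 - 5.05 = 1.23
Denominator = 19.57 - 0 = 19.57
e = 1.23 / 19.57 = 0.0629

0.0629


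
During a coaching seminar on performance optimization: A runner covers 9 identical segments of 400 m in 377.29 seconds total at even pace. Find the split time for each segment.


Split time = total_time / n_laps = 377.29 / 9
Split time = 41.9211 s per lap

41.9211 s


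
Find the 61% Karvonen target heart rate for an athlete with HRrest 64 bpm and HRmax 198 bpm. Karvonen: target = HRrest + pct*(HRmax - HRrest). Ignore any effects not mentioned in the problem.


Target = HRrest + pct*(HRmax - HRrest)
Heart rate reserve = HRmax - HRrest = 198 - 64 = 134 bpm
Fraction = 61% = 0.61
Target = 64 + 0.61 * 134
Target = 64 + 81.74 = 145.74 bpm

145.74 bpm


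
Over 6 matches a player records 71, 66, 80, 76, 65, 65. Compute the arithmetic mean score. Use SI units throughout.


Average = sum / n
Sum = 423
Average = 423 / 6 = 70.5

70.5


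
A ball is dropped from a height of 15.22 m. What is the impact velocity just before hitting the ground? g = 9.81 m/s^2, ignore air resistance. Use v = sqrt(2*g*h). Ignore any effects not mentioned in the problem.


v = sqrt(2 * g * h)
v = sqrt(2 * 9.81 * 15.22)
v = sqrt(298.6164) = 17.2805 m/s

17.2805 m/s


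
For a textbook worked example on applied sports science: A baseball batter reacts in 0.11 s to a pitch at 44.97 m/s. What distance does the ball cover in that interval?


d = v * t
d = 44.97 * 0.11
d = 4.9467 m

4.9467 m


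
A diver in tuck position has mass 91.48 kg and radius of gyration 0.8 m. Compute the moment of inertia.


I = m * k^2
I = 91.48 * 0.8^2
I = 91.48 * 0.64 = 58.5472 kg*m^2

58.5472 kg*m^2


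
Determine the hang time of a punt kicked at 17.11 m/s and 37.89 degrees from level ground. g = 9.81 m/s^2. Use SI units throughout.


T = 2*v*sin(theta)/g
sin(theta) = sin(37.89 deg) = 0.6141
T = 2*17.11*0.6141 / 9.81
T = 21.0161 / 9.81 = 2.1423 s

2.1423 s


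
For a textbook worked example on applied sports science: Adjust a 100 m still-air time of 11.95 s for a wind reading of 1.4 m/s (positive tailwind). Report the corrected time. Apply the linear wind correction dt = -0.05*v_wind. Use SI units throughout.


dt = -0.05 * v_wind = -0.05 * 1.4 = -0.07 s
t_corrected = t_still + dt = 11.95 + (-0.07)
t_corrected = 11.88 s

11.88 s


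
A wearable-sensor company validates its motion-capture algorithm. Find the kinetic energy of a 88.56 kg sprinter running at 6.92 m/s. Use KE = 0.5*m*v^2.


KE = 0.5 * m * v^2
KE = 0.5 * 88.56 * 6.92^2
KE = 0.5 * 88.56 * 47.8864 = 2120.4098 J

2120.4098 J


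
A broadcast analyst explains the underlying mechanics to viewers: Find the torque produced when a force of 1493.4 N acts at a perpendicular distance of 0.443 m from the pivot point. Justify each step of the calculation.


tau = F * d
tau = 1493.4 * 0.443
tau = 661.5762 N*m

661.5762 N*m


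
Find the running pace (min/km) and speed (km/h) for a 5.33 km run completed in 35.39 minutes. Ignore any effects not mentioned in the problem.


Pace = time / distance = 35.39 min / 5.33 km = 6.6398 min/km
Speed = distance / time_in_hours = 5.33 / 0.5898 hr
Speed = 9.0365 km/h

6.6398 min/km, 9.0365 km/h


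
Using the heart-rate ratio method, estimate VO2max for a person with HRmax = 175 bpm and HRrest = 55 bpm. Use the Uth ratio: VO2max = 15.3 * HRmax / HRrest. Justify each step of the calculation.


VO2max = 15.3 * HRmax / HRrest
VO2max = 15.3 * 175 / 55
VO2max = 2677.5 / 55 = 48.6818 mL/kg/min

48.6818 mL/kg/min


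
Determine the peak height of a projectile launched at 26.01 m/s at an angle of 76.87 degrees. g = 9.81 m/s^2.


H = (v*sin(theta))^2 / (2*g)
vy = v*sin(theta) = 26.01 * sin(76.87 deg) = 25.33 m/s
H = vy^2 / (2*g) = 641.6102 / (2*9.81)
H = 641.6102 / 19.62 = 32.7018 m

32.7018 m


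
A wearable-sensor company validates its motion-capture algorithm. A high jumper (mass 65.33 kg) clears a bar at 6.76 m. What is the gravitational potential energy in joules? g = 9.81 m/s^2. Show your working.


PE = m * g * h
PE = 65.33 * 9.81 * 6.76
PE = 640.8873 * 6.76 = 4332.3981 J

4332.3981 J


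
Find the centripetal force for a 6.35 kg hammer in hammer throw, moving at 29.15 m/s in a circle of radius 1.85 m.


Fc = m * v^2 / r
v^2 = 29.15^2 = 849.7225
Fc = 6.35 * 849.7225 / 1.85
Fc = 5395.7379 / 1.85 = 2916.6151 N

2916.6151 N


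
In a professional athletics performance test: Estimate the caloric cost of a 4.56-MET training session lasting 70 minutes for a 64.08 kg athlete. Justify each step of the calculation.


kcal = MET * mass * time_hr
Convert time: 70 min = 1.1667 hr
kcal = 4.56 * 64.08 * 1.1667
kcal = 340.9056 kcal

340.9056 kcal


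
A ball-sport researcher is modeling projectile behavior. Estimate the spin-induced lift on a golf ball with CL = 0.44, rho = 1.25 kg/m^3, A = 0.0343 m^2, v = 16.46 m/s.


FM = 0.5 * CL * rho * A * v^2
FM = 0.5 * 0.44 * 1.25 * 0.0343 * 16.46^2
v^2 = 270.9316
FM = 0.5 * 0.44 * 1.25 * 0.0343 * 270.9316 = 2.5556 N

2.5556 N


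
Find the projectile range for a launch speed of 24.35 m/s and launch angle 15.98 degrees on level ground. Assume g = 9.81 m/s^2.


R = v^2 * sin(2*theta) / g
Convert angle to radians: theta = 15.98 deg = 0.2789 rad
sin(2*theta) = sin(0.5578) = 0.5293
R = 24.35^2 * 0.5293 / 9.81
R = 592.9225 * 0.5293 / 9.81 = 31.9929 m

31.9929 m


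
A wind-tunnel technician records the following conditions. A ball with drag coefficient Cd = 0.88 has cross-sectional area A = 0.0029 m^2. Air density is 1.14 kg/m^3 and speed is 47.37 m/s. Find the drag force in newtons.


Fd = 0.5 * Cd * rho * A * v^2
Fd = 0.5 * 0.88 * 1.14 * 0.0029 * 47.37^2
v^2 = 2243.9169
Fd = 0.5 * 0.88 * 1.14 * 0.0029 * 2243.9169 = 3.2641 N

3.2641 N


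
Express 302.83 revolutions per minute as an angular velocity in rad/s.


omega = RPM * 2 * pi / 60
omega = 302.83 * 2 * 3.14159 / 60
omega = 1902.737 / 60 = 31.7123 rad/s

31.7123 rad/s


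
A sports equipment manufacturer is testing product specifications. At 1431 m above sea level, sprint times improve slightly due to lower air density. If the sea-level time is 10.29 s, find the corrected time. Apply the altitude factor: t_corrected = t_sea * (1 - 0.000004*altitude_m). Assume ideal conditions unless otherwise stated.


Correction factor = 1 - 0.000004 * 1431 = 0.994276
t_corrected = t_sea * factor = 10.29 * 0.994276
t_corrected = 10.2311 s

10.2311 s


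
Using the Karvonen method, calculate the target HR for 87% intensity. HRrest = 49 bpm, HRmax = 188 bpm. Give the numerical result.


Target = HRrest + pct*(HRmax - HRrest)
Heart rate reserve = HRmax - HRrest = 188 - 49 = 139 bpm
Fraction = 87% = 0.87
Target = 49 + 0.87 * 139
Target = 49 + 120.93 = 169.93 bpm

169.93 bpm


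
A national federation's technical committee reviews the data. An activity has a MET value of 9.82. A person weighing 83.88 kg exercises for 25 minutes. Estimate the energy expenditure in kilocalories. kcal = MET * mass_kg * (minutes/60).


kcal = MET * mass * time_hr
Convert time: 25 min = 0.4167 hr
kcal = 9.82 * 83.88 * 0.4167
kcal = 343.209 kcal

343.209 kcal


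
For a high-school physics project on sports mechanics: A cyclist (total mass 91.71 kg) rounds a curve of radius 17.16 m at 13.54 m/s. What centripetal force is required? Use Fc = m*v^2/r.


Fc = m * v^2 / r
v^2 = 13.54^2 = 183.3316
Fc = 91.71 * 183.3316 / 17.16
Fc = 16813.341 / 17.16 = 979.7984 N

979.7984 N


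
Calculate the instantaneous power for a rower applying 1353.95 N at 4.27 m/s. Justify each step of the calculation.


P = F * v
P = 1353.95 * 4.27
P = 5781.3665 W

5781.3665 W


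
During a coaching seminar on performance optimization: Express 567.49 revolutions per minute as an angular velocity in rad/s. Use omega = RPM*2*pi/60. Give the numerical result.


omega = RPM * 2 * pi / 60
omega = 567.49 * 2 * 3.14159 / 60
omega = 3565.6448 / 60 = 59.4274 rad/s

59.4274 rad/s


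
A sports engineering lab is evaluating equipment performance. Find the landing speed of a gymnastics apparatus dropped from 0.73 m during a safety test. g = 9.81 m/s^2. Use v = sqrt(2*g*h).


v = sqrt(2 * g * h)
v = sqrt(2 * 9.81 * 0.73)
v = sqrt(14.3226) = 3.7845 m/s

3.7845 m/s


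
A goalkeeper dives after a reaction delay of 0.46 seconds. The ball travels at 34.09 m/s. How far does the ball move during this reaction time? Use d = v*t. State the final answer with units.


d = v * t
d = 34.09 * 0.46
d = 15.6814 m

15.6814 m


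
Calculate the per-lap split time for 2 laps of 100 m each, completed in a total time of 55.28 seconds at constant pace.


Split time = total_time / n_laps = 55.28 / 2
Split time = 27.64 s per lap

27.64 s


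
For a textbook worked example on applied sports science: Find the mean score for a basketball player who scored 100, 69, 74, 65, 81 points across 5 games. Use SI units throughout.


Average = sum / n
Sum = 389
Average = 389 / 5 = 77.8

77.8


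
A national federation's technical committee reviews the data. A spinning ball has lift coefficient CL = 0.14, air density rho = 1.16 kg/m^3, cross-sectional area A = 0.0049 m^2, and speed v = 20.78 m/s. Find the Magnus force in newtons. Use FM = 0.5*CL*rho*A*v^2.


FM = 0.5 * CL * rho * A * v^2
FM = 0.5 * 0.14 * 1.16 * 0.0049 * 20.78^2
v^2 = 431.8084
FM = 0.5 * 0.14 * 1.16 * 0.0049 * 431.8084 = 0.1718 N

0.1718 N


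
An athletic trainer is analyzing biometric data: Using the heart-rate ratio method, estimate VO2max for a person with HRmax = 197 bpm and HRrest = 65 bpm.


VO2max = 15.3 * HRmax / HRrest
VO2max = 15.3 * 197 / 65
VO2max = 3014.1 / 65 = 46.3708 mL/kg/min

46.3708 mL/kg/min


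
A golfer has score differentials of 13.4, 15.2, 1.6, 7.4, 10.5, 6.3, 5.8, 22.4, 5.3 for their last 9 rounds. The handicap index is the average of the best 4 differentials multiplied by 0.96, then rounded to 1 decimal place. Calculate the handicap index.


All differentials: 13.4, 15.2, 1.6, 7.4, 10.5, 6.3, 5.8, 22.4, 5.3
Sorted: 1.6, 5.3, 5.8, 6.3, 7.4, 10.5, 13.4, 15.2, 22.4
Best 4: 1.6, 5.3, 5.8, 6.3
Average of best = 19 / 4 = 4.75
Raw index = 4.75 * 0.96 = 4.56
Handicap index = round(4.56, 1) = 4.6

4.6


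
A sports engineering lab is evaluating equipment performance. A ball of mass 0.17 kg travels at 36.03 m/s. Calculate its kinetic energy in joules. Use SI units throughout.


KE = 0.5 * m * v^2
KE = 0.5 * 0.17 * 36.03^2
KE = 0.5 * 0.17 * 1298.1609 = 110.3437 J

110.3437 J


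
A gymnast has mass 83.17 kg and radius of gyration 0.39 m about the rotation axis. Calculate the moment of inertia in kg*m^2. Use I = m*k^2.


I = m * k^2
I = 83.17 * 0.39^2
I = 83.17 * 0.1521 = 12.6502 kg*m^2

12.6502 kg*m^2


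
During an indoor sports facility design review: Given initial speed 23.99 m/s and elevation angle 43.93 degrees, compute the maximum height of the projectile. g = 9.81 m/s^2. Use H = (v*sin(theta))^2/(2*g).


H = (v*sin(theta))^2 / (2*g)
vy = v*sin(theta) = 23.99 * sin(43.93 deg) = 16.6438 m/s
H = vy^2 / (2*g) = 277.0147 / (2*9.81)
H = 277.0147 / 19.62 = 14.119 m

14.119 m


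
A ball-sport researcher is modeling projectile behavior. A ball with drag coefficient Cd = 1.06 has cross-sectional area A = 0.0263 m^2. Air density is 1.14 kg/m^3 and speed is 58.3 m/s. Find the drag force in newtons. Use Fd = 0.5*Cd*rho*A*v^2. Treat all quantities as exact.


Fd = 0.5 * Cd * rho * A * v^2
Fd = 0.5 * 1.06 * 1.14 * 0.0263 * 58.3^2
v^2 = 3398.89
Fd = 0.5 * 1.06 * 1.14 * 0.0263 * 3398.89 = 54.0099 N

54.0099 N


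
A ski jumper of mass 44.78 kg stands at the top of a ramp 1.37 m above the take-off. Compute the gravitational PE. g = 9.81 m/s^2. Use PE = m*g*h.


PE = m * g * h
PE = 44.78 * 9.81 * 1.37
PE = 439.2918 * 1.37 = 601.8298 J

601.8298 J


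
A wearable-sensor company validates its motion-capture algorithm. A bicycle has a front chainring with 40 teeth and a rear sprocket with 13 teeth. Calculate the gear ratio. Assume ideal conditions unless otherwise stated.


GR = front_teeth / rear_teeth
GR = 40 / 13
GR = 3.0769

3.0769


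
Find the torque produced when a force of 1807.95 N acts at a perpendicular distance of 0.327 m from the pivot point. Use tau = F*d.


tau = F * d
tau = 1807.95 * 0.327
tau = 591.1997 N*m

591.1997 N*m


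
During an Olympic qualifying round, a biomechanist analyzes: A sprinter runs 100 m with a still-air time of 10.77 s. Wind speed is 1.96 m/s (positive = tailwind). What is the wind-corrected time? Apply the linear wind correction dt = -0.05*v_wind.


dt = -0.05 * v_wind = -0.05 * 1.96 = -0.098 s
t_corrected = t_still + dt = 10.77 + (-0.098)
t_corrected = 10.672 s

10.672 s


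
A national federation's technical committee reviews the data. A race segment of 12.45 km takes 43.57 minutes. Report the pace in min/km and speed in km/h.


Pace = time / distance = 43.57 min / 12.45 km = 3.4996 min/km
Speed = distance / time_in_hours = 12.45 / 0.7262 hr
Speed = 17.1448 km/h

3.4996 min/km, 17.1448 km/h


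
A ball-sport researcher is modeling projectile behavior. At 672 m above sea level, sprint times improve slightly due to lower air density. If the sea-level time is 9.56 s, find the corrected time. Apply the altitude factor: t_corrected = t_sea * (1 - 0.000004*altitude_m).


Correction factor = 1 - 0.000004 * 672 = 0.997312
t_corrected = t_sea * factor = 9.56 * 0.997312
t_corrected = 9.5343 s

9.5343 s


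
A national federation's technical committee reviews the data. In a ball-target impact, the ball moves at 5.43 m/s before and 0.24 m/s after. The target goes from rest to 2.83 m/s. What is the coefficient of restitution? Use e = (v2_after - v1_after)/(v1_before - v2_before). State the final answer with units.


e = (v2_after - v1_after) / (v1_before - v2_before)
Numerator = 2.83 - 0.24 = 2.59
Denominator = 5.43 - 0 = 5.43
e = 2.59 / 5.43 = 0.477

0.477


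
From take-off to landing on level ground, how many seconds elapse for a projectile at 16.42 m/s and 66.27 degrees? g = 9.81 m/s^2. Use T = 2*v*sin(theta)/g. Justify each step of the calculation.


T = 2*v*sin(theta)/g
sin(theta) = sin(66.27 deg) = 0.9155
T = 2*16.42*0.9155 / 9.81
T = 30.0634 / 9.81 = 3.0646 s

3.0646 s


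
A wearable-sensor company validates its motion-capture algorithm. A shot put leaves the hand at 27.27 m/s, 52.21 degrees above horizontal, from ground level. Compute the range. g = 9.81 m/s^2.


R = v^2 * sin(2*theta) / g
Convert angle to radians: theta = 52.21 deg = 0.9112 rad
sin(2*theta) = sin(1.8225) = 0.9685
R = 27.27^2 * 0.9685 / 9.81
R = 743.6529 * 0.9685 / 9.81 = 73.4174 m

73.4174 m


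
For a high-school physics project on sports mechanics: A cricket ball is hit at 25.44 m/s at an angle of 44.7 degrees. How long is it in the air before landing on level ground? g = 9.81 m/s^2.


T = 2*v*sin(theta)/g
sin(theta) = sin(44.7 deg) = 0.7034
T = 2*25.44*0.7034 / 9.81
T = 35.7887 / 9.81 = 3.6482 s

3.6482 s


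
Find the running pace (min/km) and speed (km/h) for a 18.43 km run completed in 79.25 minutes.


Pace = time / distance = 79.25 min / 18.43 km = 4.3001 min/km
Speed = distance / time_in_hours = 18.43 / 1.3208 hr
Speed = 13.9533 km/h

4.3001 min/km, 13.9533 km/h


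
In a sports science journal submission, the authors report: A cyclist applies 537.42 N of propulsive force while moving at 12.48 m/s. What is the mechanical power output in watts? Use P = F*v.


P = F * v
P = 537.42 * 12.48
P = 6707.0016 W

6707.0016 W


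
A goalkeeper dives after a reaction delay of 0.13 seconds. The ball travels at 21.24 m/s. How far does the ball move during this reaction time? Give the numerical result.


d = v * t
d = 21.24 * 0.13
d = 2.7612 m

2.7612 m


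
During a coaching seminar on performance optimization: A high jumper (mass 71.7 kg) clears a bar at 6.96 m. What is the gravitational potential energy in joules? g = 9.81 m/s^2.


PE = m * g * h
PE = 71.7 * 9.81 * 6.96
PE = 703.377 * 6.96 = 4895.5039 J

4895.5039 J


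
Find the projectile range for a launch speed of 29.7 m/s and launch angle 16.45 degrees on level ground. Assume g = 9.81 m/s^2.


R = v^2 * sin(2*theta) / g
Convert angle to radians: theta = 16.45 deg = 0.2871 rad
sin(2*theta) = sin(0.5742) = 0.5432
R = 29.7^2 * 0.5432 / 9.81
R = 882.09 * 0.5432 / 9.81 = 48.8409 m

48.8409 m


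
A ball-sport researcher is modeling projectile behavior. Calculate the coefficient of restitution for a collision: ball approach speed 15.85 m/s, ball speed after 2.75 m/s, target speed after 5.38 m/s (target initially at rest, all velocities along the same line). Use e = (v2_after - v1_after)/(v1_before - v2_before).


e = (v2_after - v1_after) / (v1_before - v2_before)
Numerator = 5.38 - 2.75 = 2.63
Denominator = 15.85 - 0 = 15.85
e = 2.63 / 15.85 = 0.1659

0.1659


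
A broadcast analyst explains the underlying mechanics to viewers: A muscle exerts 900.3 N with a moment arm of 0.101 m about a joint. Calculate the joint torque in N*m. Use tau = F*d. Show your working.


tau = F * d
tau = 900.3 * 0.101
tau = 90.9303 N*m

90.9303 N*m


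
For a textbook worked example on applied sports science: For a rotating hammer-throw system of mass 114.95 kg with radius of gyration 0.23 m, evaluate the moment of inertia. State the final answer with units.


I = m * k^2
I = 114.95 * 0.23^2
I = 114.95 * 0.0529 = 6.0809 kg*m^2

6.0809 kg*m^2


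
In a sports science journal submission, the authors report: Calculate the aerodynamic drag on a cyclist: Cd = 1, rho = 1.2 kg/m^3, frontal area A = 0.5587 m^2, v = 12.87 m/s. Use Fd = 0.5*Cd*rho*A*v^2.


Fd = 0.5 * Cd * rho * A * v^2
Fd = 0.5 * 1 * 1.2 * 0.5587 * 12.87^2
v^2 = 165.6369
Fd = 0.5 * 1 * 1.2 * 0.5587 * 165.6369 = 55.5248 N

55.5248 N


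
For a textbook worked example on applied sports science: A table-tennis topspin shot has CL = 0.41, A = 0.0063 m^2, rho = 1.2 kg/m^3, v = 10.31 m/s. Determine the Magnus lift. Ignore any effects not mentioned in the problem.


FM = 0.5 * CL * rho * A * v^2
FM = 0.5 * 0.41 * 1.2 * 0.0063 * 10.31^2
v^2 = 106.2961
FM = 0.5 * 0.41 * 1.2 * 0.0063 * 106.2961 = 0.1647 N

0.1647 N


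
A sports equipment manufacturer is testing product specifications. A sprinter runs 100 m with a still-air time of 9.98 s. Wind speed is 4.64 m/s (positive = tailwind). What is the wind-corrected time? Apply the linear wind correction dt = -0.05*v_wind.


dt = -0.05 * v_wind = -0.05 * 4.64 = -0.232 s
t_corrected = t_still + dt = 9.98 + (-0.232)
t_corrected = 9.748 s

9.748 s


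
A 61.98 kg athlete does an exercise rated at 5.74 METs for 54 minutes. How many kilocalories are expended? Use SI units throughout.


kcal = MET * mass * time_hr
Convert time: 54 min = 0.9 hr
kcal = 5.74 * 61.98 * 0.9
kcal = 320.1887 kcal

320.1887 kcal


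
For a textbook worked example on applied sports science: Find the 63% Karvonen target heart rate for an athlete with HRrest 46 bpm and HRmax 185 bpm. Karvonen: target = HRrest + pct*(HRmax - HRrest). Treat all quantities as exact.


Target = HRrest + pct*(HRmax - HRrest)
Heart rate reserve = HRmax - HRrest = 185 - 46 = 139 bpm
Fraction = 63% = 0.63
Target = 46 + 0.63 * 139
Target = 46 + 87.57 = 133.57 bpm

133.57 bpm


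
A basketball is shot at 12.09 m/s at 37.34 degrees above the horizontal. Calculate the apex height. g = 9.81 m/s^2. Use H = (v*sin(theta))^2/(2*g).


H = (v*sin(theta))^2 / (2*g)
vy = v*sin(theta) = 12.09 * sin(37.34 deg) = 7.3331 m/s
H = vy^2 / (2*g) = 53.7745 / (2*9.81)
H = 53.7745 / 19.62 = 2.7408 m

2.7408 m


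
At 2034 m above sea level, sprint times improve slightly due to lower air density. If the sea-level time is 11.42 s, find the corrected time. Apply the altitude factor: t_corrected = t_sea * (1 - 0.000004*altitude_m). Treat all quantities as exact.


Correction factor = 1 - 0.000004 * 2034 = 0.991864
t_corrected = t_sea * factor = 11.42 * 0.991864
t_corrected = 11.3271 s

11.3271 s


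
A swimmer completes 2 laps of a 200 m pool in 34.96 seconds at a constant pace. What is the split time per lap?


Split time = total_time / n_laps = 34.96 / 2
Split time = 17.48 s per lap

17.48 s


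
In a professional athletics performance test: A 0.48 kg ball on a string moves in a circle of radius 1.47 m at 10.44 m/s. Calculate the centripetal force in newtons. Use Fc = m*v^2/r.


Fc = m * v^2 / r
v^2 = 10.44^2 = 108.9936
Fc = 0.48 * 108.9936 / 1.47
Fc = 52.3169 / 1.47 = 35.5897 N

35.5897 N


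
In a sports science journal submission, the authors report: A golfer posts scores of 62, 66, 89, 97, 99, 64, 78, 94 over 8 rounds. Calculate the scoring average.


Average = sum / n
Sum = 649
Average = 649 / 8 = 81.125

81.125


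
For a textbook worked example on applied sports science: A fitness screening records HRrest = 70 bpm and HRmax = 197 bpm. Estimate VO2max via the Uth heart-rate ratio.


VO2max = 15.3 * HRmax / HRrest
VO2max = 15.3 * 197 / 70
VO2max = 3014.1 / 70 = 43.0586 mL/kg/min

43.0586 mL/kg/min


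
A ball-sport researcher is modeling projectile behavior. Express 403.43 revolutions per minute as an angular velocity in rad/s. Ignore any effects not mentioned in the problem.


omega = RPM * 2 * pi / 60
omega = 403.43 * 2 * 3.14159 / 60
omega = 2534.8254 / 60 = 42.2471 rad/s

42.2471 rad/s


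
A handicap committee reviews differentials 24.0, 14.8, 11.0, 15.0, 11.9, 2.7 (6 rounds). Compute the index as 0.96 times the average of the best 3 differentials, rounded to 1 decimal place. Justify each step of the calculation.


All differentials: 24.0, 14.8, 11.0, 15.0, 11.9, 2.7
Sorted: 2.7, 11.0, 11.9, 14.8, 15.0, 24.0
Best 3: 2.7, 11.0, 11.9
Average of best = 25.6 / 3 = 8.5333
Raw index = 8.5333 * 0.96 = 8.192
Handicap index = round(8.192, 1) = 8.2

8.2


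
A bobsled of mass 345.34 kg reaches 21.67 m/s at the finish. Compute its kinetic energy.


KE = 0.5 * m * v^2
KE = 0.5 * 345.34 * 21.67^2
KE = 0.5 * 345.34 * 469.5889 = 81083.9154 J

81083.9154 J


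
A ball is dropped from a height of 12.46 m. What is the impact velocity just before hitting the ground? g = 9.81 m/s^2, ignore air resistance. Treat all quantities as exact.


v = sqrt(2 * g * h)
v = sqrt(2 * 9.81 * 12.46)
v = sqrt(244.4652) = 15.6354 m/s

15.6354 m/s


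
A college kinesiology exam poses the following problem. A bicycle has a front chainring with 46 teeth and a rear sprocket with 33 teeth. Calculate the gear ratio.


GR = front_teeth / rear_teeth
GR = 46 / 33
GR = 1.3939

1.3939


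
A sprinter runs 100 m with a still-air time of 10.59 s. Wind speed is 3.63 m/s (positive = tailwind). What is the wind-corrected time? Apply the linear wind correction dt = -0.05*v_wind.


dt = -0.05 * v_wind = -0.05 * 3.63 = -0.1815 s
t_corrected = t_still + dt = 10.59 + (-0.1815)
t_corrected = 10.4085 s

10.4085 s


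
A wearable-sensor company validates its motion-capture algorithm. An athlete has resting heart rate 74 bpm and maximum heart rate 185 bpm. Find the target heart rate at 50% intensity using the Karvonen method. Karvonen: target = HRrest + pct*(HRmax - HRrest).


Target = HRrest + pct*(HRmax - HRrest)
Heart rate reserve = HRmax - HRrest = 185 - 74 = 111 bpm
Fraction = 50% = 0.5
Target = 74 + 0.5 * 111
Target = 74 + 55.5 = 129.5 bpm

129.5 bpm


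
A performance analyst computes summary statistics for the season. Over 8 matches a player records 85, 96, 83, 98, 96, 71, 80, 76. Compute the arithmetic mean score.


Average = sum / n
Sum = 685
Average = 685 / 8 = 85.625

85.625


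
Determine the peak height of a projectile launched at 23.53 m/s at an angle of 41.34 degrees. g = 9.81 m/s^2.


H = (v*sin(theta))^2 / (2*g)
vy = v*sin(theta) = 23.53 * sin(41.34 deg) = 15.5422 m/s
H = vy^2 / (2*g) = 241.5593 / (2*9.81)
H = 241.5593 / 19.62 = 12.3119 m

12.3119 m


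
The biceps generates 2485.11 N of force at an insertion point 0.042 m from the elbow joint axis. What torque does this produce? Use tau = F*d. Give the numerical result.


tau = F * d
tau = 2485.11 * 0.042
tau = 104.3746 N*m

104.3746 N*m


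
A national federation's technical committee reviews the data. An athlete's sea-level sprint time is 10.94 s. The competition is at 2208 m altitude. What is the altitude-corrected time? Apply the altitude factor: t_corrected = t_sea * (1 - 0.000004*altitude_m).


Correction factor = 1 - 0.000004 * 2208 = 0.991168
t_corrected = t_sea * factor = 10.94 * 0.991168
t_corrected = 10.8434 s

10.8434 s


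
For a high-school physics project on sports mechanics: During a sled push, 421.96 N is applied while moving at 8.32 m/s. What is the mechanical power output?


P = F * v
P = 421.96 * 8.32
P = 3510.7072 W

3510.7072 W


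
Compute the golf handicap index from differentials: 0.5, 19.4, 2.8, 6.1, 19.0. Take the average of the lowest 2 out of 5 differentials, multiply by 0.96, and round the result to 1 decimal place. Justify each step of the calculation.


All differentials: 0.5, 19.4, 2.8, 6.1, 19.0
Sorted: 0.5, 2.8, 6.1, 19.0, 19.4
Best 2: 0.5, 2.8
Average of best = 3.3 / 2 = 1.65
Raw index = 1.65 * 0.96 = 1.584
Handicap index = round(1.584, 1) = 1.6

1.6


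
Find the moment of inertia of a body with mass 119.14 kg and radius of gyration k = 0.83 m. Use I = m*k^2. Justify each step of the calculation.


I = m * k^2
I = 119.14 * 0.83^2
I = 119.14 * 0.6889 = 82.0755 kg*m^2

82.0755 kg*m^2


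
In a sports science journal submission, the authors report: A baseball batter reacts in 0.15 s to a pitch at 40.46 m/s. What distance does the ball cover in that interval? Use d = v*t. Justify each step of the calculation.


d = v * t
d = 40.46 * 0.15
d = 6.069 m

6.069 m


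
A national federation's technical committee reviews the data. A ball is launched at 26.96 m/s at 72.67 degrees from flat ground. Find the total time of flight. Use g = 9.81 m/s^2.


T = 2*v*sin(theta)/g
sin(theta) = sin(72.67 deg) = 0.9546
T = 2*26.96*0.9546 / 9.81
T = 51.4723 / 9.81 = 5.2469 s

5.2469 s


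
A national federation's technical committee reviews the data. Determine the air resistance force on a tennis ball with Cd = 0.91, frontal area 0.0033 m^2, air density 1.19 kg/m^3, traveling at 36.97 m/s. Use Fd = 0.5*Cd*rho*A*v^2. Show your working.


Fd = 0.5 * Cd * rho * A * v^2
Fd = 0.5 * 0.91 * 1.19 * 0.0033 * 36.97^2
v^2 = 1366.7809
Fd = 0.5 * 0.91 * 1.19 * 0.0033 * 1366.7809 = 2.4421 N

2.4421 N
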